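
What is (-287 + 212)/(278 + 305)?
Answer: -75/583 ≈ -0.12864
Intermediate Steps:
(-287 + 212)/(278 + 305) = -75/583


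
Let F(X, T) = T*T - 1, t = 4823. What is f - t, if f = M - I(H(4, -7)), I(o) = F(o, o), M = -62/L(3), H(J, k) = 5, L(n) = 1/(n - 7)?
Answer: -4599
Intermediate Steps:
L(n) = 1/(-7 + n)
M = 248 (M = -62/(1/(-7 + 3)) = -62/(1/(-4)) = -62/(-¼) = -62*(-4) = 248)
F(X, T) = -1 + T² (F(X, T) = T² - 1 = -1 + T²)
I(o) = -1 + o²
f = 224 (f = 248 - (-1 + 5²) = 248 - (-1 + 25) = 248 - 1*24 = 248 - 24 = 224)
f - t = 224 - 1*4823 = 224 - 4823 = -4599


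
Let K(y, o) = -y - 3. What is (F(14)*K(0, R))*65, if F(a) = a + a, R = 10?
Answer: -5460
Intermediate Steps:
K(y, o) = -3 - y
F(a) = 2*a
(F(14)*K(0, R))*65 = ((2*14)*(-3 - 1*0))*65 = (28*(-3 + 0))*65 = (28*(-3))*65 = -84*65 = -5460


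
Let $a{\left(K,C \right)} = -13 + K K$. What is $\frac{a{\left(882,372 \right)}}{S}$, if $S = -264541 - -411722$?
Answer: $\frac{777911}{147181} \approx 5.2854$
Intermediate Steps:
$a{\left(K,C \right)} = -13 + K^{2}$
$S = 147181$ ($S = -264541 + 411722 = 147181$)
$\frac{a{\left(882,372 \right)}}{S} = \frac{-13 + 882^{2}}{147181} = \left(-13 + 777924\right) \frac{1}{147181} = 777911 \cdot \frac{1}{147181} = \frac{777911}{147181}$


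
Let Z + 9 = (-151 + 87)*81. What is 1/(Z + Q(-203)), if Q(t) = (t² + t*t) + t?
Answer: 1/77022 ≈ 1.2983e-5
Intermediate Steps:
Q(t) = t + 2*t² (Q(t) = (t² + t²) + t = 2*t² + t = t + 2*t²)
Z = -5193 (Z = -9 + (-151 + 87)*81 = -9 - 64*81 = -9 - 5184 = -5193)
1/(Z + Q(-203)) = 1/(-5193 - 203*(1 + 2*(-203))) = 1/(-5193 - 203*(1 - 406)) = 1/(-5193 - 203*(-405)) = 1/(-5193 + 82215) = 1/77022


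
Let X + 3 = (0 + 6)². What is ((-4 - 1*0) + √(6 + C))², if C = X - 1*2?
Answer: (4 - √37)² ≈ 4.3379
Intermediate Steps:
X = 33 (X = -3 + (0 + 6)² = -3 + 6² = -3 + 36 = 33)
C = 31 (C = 33 - 1*2 = 33 - 2 = 31)
((-4 - 1*0) + √(6 + C))² = ((-4 - 1*0) + √(6 + 31))² = ((-4 + 0) + √37)² = (-4 + √37)²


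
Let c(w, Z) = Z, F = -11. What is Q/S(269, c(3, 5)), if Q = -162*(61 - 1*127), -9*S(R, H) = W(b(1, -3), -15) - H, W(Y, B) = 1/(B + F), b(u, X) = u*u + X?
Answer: 2501928/131 ≈ 19099.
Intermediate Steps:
b(u, X) = X + u² (b(u, X) = u² + X = X + u²)
W(Y, B) = 1/(-11 + B) (W(Y, B) = 1/(B - 11) = 1/(-11 + B))
S(R, H) = 1/234 + H/9 (S(R, H) = -(1/(-11 - 15) - H)/9 = -(1/(-26) - H)/9 = -(-1/26 - H)/9 = 1/234 + H/9)
Q = 10692 (Q = -162*(61 - 127) = -162*(-66) = 10692)
Q/S(269, c(3, 5)) = 10692/(1/234 + (⅑)*5) = 10692/(1/234 + 5/9) = 10692/(131/234) = 10692*(234/131) = 2501928/131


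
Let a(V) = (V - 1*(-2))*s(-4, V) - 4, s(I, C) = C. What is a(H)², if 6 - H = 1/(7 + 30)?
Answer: 3566358961/1874161 ≈ 1902.9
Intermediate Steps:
H = 221/37 (H = 6 - 1/(7 + 30) = 6 - 1/37 = 221/37 ≈ 5.9730)
a(V) = -4 + V*(2 + V) (a(V) = (V - 1*(-2))*V - 4 = (V + 2)*V - 4 = (2 + V)*V - 4 = V*(2 + V) - 4 = -4 + V*(2 + V))
a(H)² = (-4 + (221/37)² + 2*(221/37))² = (-4 + 48841/1369 + 442/37)² = (59719/1369)² = 3566358961/1874161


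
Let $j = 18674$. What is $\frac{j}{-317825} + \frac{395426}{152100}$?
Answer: $\frac{2456719061}{966823650} \approx 2.541$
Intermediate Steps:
$\frac{j}{-317825} + \frac{395426}{152100} = \frac{18674}{-317825} + \frac{395426}{152100} = 18674 \left(- \frac{1}{317825}\right) + 395426 \cdot \frac{1}{152100} = - \frac{18674}{317825} + \frac{197713}{76050} = \frac{2456719061}{966823650}$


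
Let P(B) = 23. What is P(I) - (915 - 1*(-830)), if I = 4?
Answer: -1722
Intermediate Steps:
P(I) - (915 - 1*(-830)) = 23 - (915 - 1*(-830)) = 23 - (915 + 830) = 23 - 1*1745 = 23 - 1745 = -1722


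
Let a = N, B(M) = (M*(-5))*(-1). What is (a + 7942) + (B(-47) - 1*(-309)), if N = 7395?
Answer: 15411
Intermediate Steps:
B(M) = 5*M (B(M) = -5*M*(-1) = 5*M)
a = 7395
(a + 7942) + (B(-47) - 1*(-309)) = (7395 + 7942) + (5*(-47) - 1*(-309)) = 15337 + (-235 + 309) = 15337 + 74 = 15411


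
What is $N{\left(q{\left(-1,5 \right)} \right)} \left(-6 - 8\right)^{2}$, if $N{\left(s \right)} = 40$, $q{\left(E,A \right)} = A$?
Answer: $7840$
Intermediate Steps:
$N{\left(q{\left(-1,5 \right)} \right)} \left(-6 - 8\right)^{2} = 40 \left(-6 - 8\right)^{2} = 40 \left(-14\right)^{2} = 40 \cdot 196 = 7840$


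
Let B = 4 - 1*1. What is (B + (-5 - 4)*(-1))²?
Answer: 144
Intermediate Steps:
B = 3 (B = 4 - 1 = 3)
(B + (-5 - 4)*(-1))² = (3 + (-5 - 4)*(-1))² = (3 - 9*(-1))² = (3 + 9)² = 12² = 144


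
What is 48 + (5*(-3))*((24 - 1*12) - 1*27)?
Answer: 273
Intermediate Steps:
48 + (5*(-3))*((24 - 1*12) - 1*27) = 48 - 15*((24 - 12) - 27) = 48 - 15*(12 - 27) = 48 - 15*(-15) = 48 + 225 = 273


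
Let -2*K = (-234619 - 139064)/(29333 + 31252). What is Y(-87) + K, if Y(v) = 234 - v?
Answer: 13089751/40390 ≈ 324.08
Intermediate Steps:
K = 124561/40390 (K = -(-234619 - 139064)/(2*(29333 + 31252)) = -(-373683)/(2*60585) = -1/2*(-124561/20195) = 124561/40390 ≈ 3.0840)
Y(-87) + K = (234 - 1*(-87)) + 124561/40390 = (234 + 87) + 124561/40390 = 321 + 124561/40390 = 13089751/40390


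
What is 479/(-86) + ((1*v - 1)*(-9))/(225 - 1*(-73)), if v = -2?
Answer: -35105/6407 ≈ -5.4792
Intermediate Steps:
479/(-86) + ((1*v - 1)*(-9))/(225 - 1*(-73)) = 479/(-86) + ((1*(-2) - 1)*(-9))/(225 - 1*(-73)) = 479*(-1/86) + ((-2 - 1)*(-9))/(225 + 73) = -479/86 - 3*(-9)/298 = -479/86 + 27*(1/298) = -479/86 + 27/298 = -35105/6407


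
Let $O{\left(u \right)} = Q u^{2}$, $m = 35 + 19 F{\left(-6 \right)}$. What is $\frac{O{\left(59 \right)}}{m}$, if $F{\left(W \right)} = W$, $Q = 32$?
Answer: $- \frac{111392}{79} \approx -1410.0$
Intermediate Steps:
$m = -79$ ($m = 35 + 19 \left(-6\right) = 35 - 114 = -79$)
$O{\left(u \right)} = 32 u^{2}$
$\frac{O{\left(59 \right)}}{m} = \frac{32 \cdot 59^{2}}{-79} = 32 \cdot 3481 \left(- \frac{1}{79}\right) = 111392 \left(- \frac{1}{79}\right) = - \frac{111392}{79}$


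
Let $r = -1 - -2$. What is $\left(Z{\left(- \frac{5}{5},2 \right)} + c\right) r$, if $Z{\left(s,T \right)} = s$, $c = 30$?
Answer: $29$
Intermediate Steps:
$r = 1$ ($r = -1 + 2 = 1$)
$\left(Z{\left(- \frac{5}{5},2 \right)} + c\right) r = \left(- \frac{5}{5} + 30\right) 1 = \left(\left(-5\right) \frac{1}{5} + 30\right) 1 = \left(-1 + 30\right) 1 = 29 \cdot 1 = 29$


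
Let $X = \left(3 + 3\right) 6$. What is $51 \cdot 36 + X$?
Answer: $1872$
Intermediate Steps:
$X = 36$ ($X = 6 \cdot 6 = 36$)
$51 \cdot 36 + X = 51 \cdot 36 + 36 = 1836 + 36 = 1872$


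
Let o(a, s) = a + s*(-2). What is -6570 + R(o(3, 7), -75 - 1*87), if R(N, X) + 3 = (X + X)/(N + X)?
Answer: -1136805/173 ≈ -6571.1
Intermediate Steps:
o(a, s) = a - 2*s
R(N, X) = -3 + 2*X/(N + X) (R(N, X) = -3 + (X + X)/(N + X) = -3 + (2*X)/(N + X) = -3 + 2*X/(N + X))
-6570 + R(o(3, 7), -75 - 1*87) = -6570 + (-(-75 - 1*87) - 3*(3 - 2*7))/((3 - 2*7) + (-75 - 1*87)) = -6570 + (-(-75 - 87) - 3*(3 - 14))/((3 - 14) + (-75 - 87)) = -6570 + (-1*(-162) - 3*(-11))/(-11 - 162) = -6570 + (162 + 33)/(-173) = -6570 - 1/173*195 = -6570 - 195/173 = -1136805/173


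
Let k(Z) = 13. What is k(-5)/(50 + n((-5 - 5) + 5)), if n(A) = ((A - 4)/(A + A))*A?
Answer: 2/7 ≈ 0.28571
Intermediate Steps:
n(A) = -2 + A/2 (n(A) = ((-4 + A)/((2*A)))*A = ((-4 + A)*(1/(2*A)))*A = ((-4 + A)/(2*A))*A = -2 + A/2)
k(-5)/(50 + n((-5 - 5) + 5)) = 13/(50 + (-2 + ((-5 - 5) + 5)/2)) = 13/(50 + (-2 + (-10 + 5)/2)) = 13/(50 + (-2 + (½)*(-5))) = 13/(50 + (-2 - 5/2)) = 13/(50 - 9/2) = 13/(91/2) = (2/91)*13 = 2/7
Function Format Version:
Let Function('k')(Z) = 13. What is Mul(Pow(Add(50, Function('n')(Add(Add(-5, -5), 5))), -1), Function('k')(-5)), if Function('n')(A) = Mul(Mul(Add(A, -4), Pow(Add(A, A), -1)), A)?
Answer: Rational(2, 7) ≈ 0.28571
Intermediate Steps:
Function('n')(A) = Add(-2, Mul(Rational(1, 2), A)) (Function('n')(A) = Mul(Mul(Add(-4, A), Pow(Mul(2, A), -1)), A) = Mul(Mul(Add(-4, A), Mul(Rational(1, 2), Pow(A, -1))), A) = Mul(Mul(Rational(1, 2), Pow(A, -1), Add(-4, A)), A) = Add(-2, Mul(Rational(1, 2), A)))
Mul(Pow(Add(50, Function('n')(Add(Add(-5, -5), 5))), -1), Function('k')(-5)) = Mul(Pow(Add(50, Add(-2, Mul(Rational(1, 2), Add(Add(-5, -5), 5)))), -1), 13) = Mul(Pow(Add(50, Add(-2, Mul(Rational(1, 2), Add(-10, 5)))), -1), 13) = Mul(Pow(Add(50, Add(-2, Mul(Rational(1, 2), -5))), -1), 13) = Mul(Pow(Add(50, Add(-2, Rational(-5, 2))), -1), 13) = Mul(Pow(Add(50, Rational(-9, 2)), -1), 13) = Mul(Pow(Rational(91, 2), -1), 13) = Mul(Rational(2, 91), 13) = Rational(2, 7)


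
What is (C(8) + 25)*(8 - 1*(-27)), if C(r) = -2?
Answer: 805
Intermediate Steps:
(C(8) + 25)*(8 - 1*(-27)) = (-2 + 25)*(8 - 1*(-27)) = 23*(8 + 27) = 23*35 = 805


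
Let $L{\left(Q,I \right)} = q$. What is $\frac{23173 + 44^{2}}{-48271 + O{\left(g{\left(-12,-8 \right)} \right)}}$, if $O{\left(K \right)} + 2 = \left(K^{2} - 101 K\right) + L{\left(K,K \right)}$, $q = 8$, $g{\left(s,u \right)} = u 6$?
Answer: $- \frac{25109}{41113} \approx -0.61073$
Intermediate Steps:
$g{\left(s,u \right)} = 6 u$
$L{\left(Q,I \right)} = 8$
$O{\left(K \right)} = 6 + K^{2} - 101 K$ ($O{\left(K \right)} = -2 + \left(\left(K^{2} - 101 K\right) + 8\right) = -2 + \left(8 + K^{2} - 101 K\right) = 6 + K^{2} - 101 K$)
$\frac{23173 + 44^{2}}{-48271 + O{\left(g{\left(-12,-8 \right)} \right)}} = \frac{23173 + 44^{2}}{-48271 + \left(6 + \left(6 \left(-8\right)\right)^{2} - 101 \cdot 6 \left(-8\right)\right)} = \frac{23173 + 1936}{-48271 + \left(6 + \left(-48\right)^{2} - -4848\right)} = \frac{25109}{-48271 + \left(6 + 2304 + 4848\right)} = \frac{25109}{-48271 + 7158} = \frac{25109}{-41113} = 25109 \left(- \frac{1}{41113}\right) = - \frac{25109}{41113}$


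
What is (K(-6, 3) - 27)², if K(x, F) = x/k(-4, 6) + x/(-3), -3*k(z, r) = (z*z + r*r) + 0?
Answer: 410881/676 ≈ 607.81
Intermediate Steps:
k(z, r) = -r²/3 - z²/3 (k(z, r) = -((z*z + r*r) + 0)/3 = -((z² + r²) + 0)/3 = -((r² + z²) + 0)/3 = -(r² + z²)/3 = -r²/3 - z²/3)
K(x, F) = -61*x/156 (K(x, F) = x/(-⅓*6² - ⅓*(-4)²) + x/(-3) = x/(-⅓*36 - ⅓*16) + x*(-⅓) = x/(-12 - 16/3) - x/3 = x/(-52/3) - x/3 = x*(-3/52) - x/3 = -3*x/52 - x/3 = -61*x/156)
(K(-6, 3) - 27)² = (-61/156*(-6) - 27)² = (61/26 - 27)² = (-641/26)² = 410881/676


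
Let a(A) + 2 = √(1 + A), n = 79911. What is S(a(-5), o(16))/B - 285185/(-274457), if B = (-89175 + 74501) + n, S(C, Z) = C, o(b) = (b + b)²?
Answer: 18604064931/17904751309 + 2*I/65237 ≈ 1.0391 + 3.0657e-5*I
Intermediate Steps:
a(A) = -2 + √(1 + A)
o(b) = 4*b² (o(b) = (2*b)² = 4*b²)
B = 65237 (B = (-89175 + 74501) + 79911 = -14674 + 79911 = 65237)
S(a(-5), o(16))/B - 285185/(-274457) = (-2 + √(1 - 5))/65237 - 285185/(-274457) = (-2 + √(-4))*(1/65237) - 285185*(-1/274457) = (-2 + 2*I)*(1/65237) + 285185/274457 = (-2/65237 + 2*I/65237) + 285185/274457 = 18604064931/17904751309 + 2*I/65237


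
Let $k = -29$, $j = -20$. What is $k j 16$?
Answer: $9280$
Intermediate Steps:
$k j 16 = \left(-29\right) \left(-20\right) 16 = 580 \cdot 16 = 9280$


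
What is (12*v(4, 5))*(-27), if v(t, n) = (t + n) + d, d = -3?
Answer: -1944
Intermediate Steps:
v(t, n) = -3 + n + t (v(t, n) = (t + n) - 3 = (n + t) - 3 = -3 + n + t)
(12*v(4, 5))*(-27) = (12*(-3 + 5 + 4))*(-27) = (12*6)*(-27) = 72*(-27) = -1944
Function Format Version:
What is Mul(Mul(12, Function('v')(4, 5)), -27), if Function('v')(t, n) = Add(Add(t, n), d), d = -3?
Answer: -1944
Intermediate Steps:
Function('v')(t, n) = Add(-3, n, t) (Function('v')(t, n) = Add(Add(t, n), -3) = Add(Add(n, t), -3) = Add(-3, n, t))
Mul(Mul(12, Function('v')(4, 5)), -27) = Mul(Mul(12, Add(-3, 5, 4)), -27) = Mul(Mul(12, 6), -27) = Mul(72, -27) = -1944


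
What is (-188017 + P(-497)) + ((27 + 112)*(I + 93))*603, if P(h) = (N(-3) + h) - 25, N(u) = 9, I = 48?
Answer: 11629667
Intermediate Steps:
P(h) = -16 + h (P(h) = (9 + h) - 25 = -16 + h)
(-188017 + P(-497)) + ((27 + 112)*(I + 93))*603 = (-188017 + (-16 - 497)) + ((27 + 112)*(48 + 93))*603 = (-188017 - 513) + (139*141)*603 = -188530 + 19599*603 = -188530 + 11818197 = 11629667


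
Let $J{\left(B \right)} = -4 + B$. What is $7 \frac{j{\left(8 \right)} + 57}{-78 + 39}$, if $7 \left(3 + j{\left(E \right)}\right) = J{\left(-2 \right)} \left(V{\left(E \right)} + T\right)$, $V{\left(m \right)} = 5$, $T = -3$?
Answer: $- \frac{122}{13} \approx -9.3846$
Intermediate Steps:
$j{\left(E \right)} = - \frac{33}{7}$ ($j{\left(E \right)} = -3 + \frac{\left(-4 - 2\right) \left(5 - 3\right)}{7} = -3 + \frac{\left(-6\right) 2}{7} = -3 + \frac{1}{7} \left(-12\right) = -3 - \frac{12}{7} = - \frac{33}{7}$)
$7 \frac{j{\left(8 \right)} + 57}{-78 + 39} = 7 \frac{- \frac{33}{7} + 57}{-78 + 39} = 7 \frac{366}{7 \left(-39\right)} = 7 \cdot \frac{366}{7} \left(- \frac{1}{39}\right) = 7 \left(- \frac{122}{91}\right) = - \frac{122}{13}$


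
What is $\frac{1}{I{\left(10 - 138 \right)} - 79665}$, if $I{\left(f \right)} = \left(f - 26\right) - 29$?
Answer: $- \frac{1}{79848} \approx -1.2524 \cdot 10^{-5}$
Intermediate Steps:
$I{\left(f \right)} = -55 + f$ ($I{\left(f \right)} = \left(-26 + f\right) - 29 = -55 + f$)
$\frac{1}{I{\left(10 - 138 \right)} - 79665} = \frac{1}{\left(-55 + \left(10 - 138\right)\right) - 79665} = \frac{1}{\left(-55 - 128\right) - 79665} = \frac{1}{-183 - 79665} = \frac{1}{-79848} = - \frac{1}{79848}$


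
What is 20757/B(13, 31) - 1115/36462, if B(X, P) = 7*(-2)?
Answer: -189214336/127617 ≈ -1482.7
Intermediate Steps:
B(X, P) = -14
20757/B(13, 31) - 1115/36462 = 20757/(-14) - 1115/36462 = 20757*(-1/14) - 1115*1/36462 = -20757/14 - 1115/36462 = -189214336/127617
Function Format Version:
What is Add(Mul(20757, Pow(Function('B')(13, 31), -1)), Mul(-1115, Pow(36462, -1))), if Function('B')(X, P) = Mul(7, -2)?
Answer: Rational(-189214336, 127617) ≈ -1482.7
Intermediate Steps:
Function('B')(X, P) = -14
Add(Mul(20757, Pow(Function('B')(13, 31), -1)), Mul(-1115, Pow(36462, -1))) = Add(Mul(20757, Pow(-14, -1)), Mul(-1115, Pow(36462, -1))) = Add(Mul(20757, Rational(-1, 14)), Mul(-1115, Rational(1, 36462))) = Add(Rational(-20757, 14), Rational(-1115, 36462)) = Rational(-189214336, 127617)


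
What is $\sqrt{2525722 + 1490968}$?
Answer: $\sqrt{4016690} \approx 2004.2$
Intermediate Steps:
$\sqrt{2525722 + 1490968} = \sqrt{4016690}$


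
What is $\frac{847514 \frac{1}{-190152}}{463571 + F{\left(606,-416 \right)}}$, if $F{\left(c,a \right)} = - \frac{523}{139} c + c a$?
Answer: $- \frac{22303}{1046811132} \approx -2.1306 \cdot 10^{-5}$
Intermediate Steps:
$F{\left(c,a \right)} = - \frac{523 c}{139} + a c$ ($F{\left(c,a \right)} = \left(-523\right) \frac{1}{139} c + a c = - \frac{523 c}{139} + a c$)
$\frac{847514 \frac{1}{-190152}}{463571 + F{\left(606,-416 \right)}} = \frac{847514 \frac{1}{-190152}}{463571 + \frac{1}{139} \cdot 606 \left(-523 + 139 \left(-416\right)\right)} = \frac{847514 \left(- \frac{1}{190152}\right)}{463571 + \frac{1}{139} \cdot 606 \left(-523 - 57824\right)} = - \frac{22303}{5004 \left(463571 + \frac{1}{139} \cdot 606 \left(-58347\right)\right)} = - \frac{22303}{5004 \left(463571 - \frac{35358282}{139}\right)} = - \frac{22303}{5004 \cdot \frac{29078087}{139}} = \left(- \frac{22303}{5004}\right) \frac{139}{29078087} = - \frac{22303}{1046811132}$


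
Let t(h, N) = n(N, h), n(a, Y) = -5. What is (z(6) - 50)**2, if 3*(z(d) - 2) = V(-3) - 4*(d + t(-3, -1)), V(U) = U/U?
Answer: 2401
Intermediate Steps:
t(h, N) = -5
V(U) = 1
z(d) = 9 - 4*d/3 (z(d) = 2 + (1 - 4*(d - 5))/3 = 2 + (1 - 4*(-5 + d))/3 = 2 + (1 - (-20 + 4*d))/3 = 2 + (1 + (20 - 4*d))/3 = 2 + (21 - 4*d)/3 = 2 + (7 - 4*d/3) = 9 - 4*d/3)
(z(6) - 50)**2 = ((9 - 4/3*6) - 50)**2 = ((9 - 8) - 50)**2 = (1 - 50)**2 = (-49)**2 = 2401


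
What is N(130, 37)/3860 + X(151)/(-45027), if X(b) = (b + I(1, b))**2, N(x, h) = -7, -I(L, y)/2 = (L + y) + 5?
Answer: -102871529/173804220 ≈ -0.59188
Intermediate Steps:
I(L, y) = -10 - 2*L - 2*y (I(L, y) = -2*((L + y) + 5) = -2*(5 + L + y) = -10 - 2*L - 2*y)
X(b) = (-12 - b)**2 (X(b) = (b + (-10 - 2*1 - 2*b))**2 = (b + (-10 - 2 - 2*b))**2 = (b + (-12 - 2*b))**2 = (-12 - b)**2)
N(130, 37)/3860 + X(151)/(-45027) = -7/3860 + (12 + 151)**2/(-45027) = -7*1/3860 + 163**2*(-1/45027) = -7/3860 + 26569*(-1/45027) = -7/3860 - 26569/45027 = -102871529/173804220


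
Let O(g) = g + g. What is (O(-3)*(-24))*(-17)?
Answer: -2448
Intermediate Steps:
O(g) = 2*g
(O(-3)*(-24))*(-17) = ((2*(-3))*(-24))*(-17) = -6*(-24)*(-17) = 144*(-17) = -2448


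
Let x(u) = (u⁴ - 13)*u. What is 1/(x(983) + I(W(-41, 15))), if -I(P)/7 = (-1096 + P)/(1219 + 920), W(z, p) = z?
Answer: 713/654420837040898185 ≈ 1.0895e-15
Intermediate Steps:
I(P) = 7672/2139 - 7*P/2139 (I(P) = -7*(-1096 + P)/(1219 + 920) = -7*(-1096 + P)/2139 = -7*(-1096/2139 + P/2139) = 7672/2139 - 7*P/2139)
x(u) = u*(-13 + u⁴) (x(u) = (-13 + u⁴)*u = u*(-13 + u⁴))
1/(x(983) + I(W(-41, 15))) = 1/(983*(-13 + 983⁴) + (7672/2139 - 7/2139*(-41))) = 1/(983*(-13 + 933714431521) + (7672/2139 + 287/2139)) = 1/(983*933714431508 + 2653/713) = 1/(917841286172364 + 2653/713) = 1/(654420837040898185/713) = 713/654420837040898185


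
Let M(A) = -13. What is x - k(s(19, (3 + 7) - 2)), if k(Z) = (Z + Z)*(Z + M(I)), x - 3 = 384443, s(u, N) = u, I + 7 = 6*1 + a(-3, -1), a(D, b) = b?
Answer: 384218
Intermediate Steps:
I = -2 (I = -7 + (6*1 - 1) = -7 + (6 - 1) = -7 + 5 = -2)
x = 384446 (x = 3 + 384443 = 384446)
k(Z) = 2*Z*(-13 + Z) (k(Z) = (Z + Z)*(Z - 13) = (2*Z)*(-13 + Z) = 2*Z*(-13 + Z))
x - k(s(19, (3 + 7) - 2)) = 384446 - 2*19*(-13 + 19) = 384446 - 2*19*6 = 384446 - 1*228 = 384446 - 228 = 384218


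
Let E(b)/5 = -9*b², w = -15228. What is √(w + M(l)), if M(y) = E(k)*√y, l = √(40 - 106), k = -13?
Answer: 3*√(-1692 - 845*66^(¼)*√I) ≈ 42.596 - 179.92*I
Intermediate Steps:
E(b) = -45*b² (E(b) = 5*(-9*b²) = -45*b²)
l = I*√66 (l = √(-66) = I*√66 ≈ 8.124*I)
M(y) = -7605*√y (M(y) = (-45*(-13)²)*√y = (-45*169)*√y = -7605*√y)
√(w + M(l)) = √(-15228 - 7605*66^(¼)*√I)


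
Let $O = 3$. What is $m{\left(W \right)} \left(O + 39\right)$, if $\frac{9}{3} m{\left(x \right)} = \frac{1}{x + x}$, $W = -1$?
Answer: $-7$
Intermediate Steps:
$m{\left(x \right)} = \frac{1}{6 x}$ ($m{\left(x \right)} = \frac{1}{3 \left(x + x\right)} = \frac{1}{3 \cdot 2 x} = \frac{\frac{1}{2} \frac{1}{x}}{3} = \frac{1}{6 x}$)
$m{\left(W \right)} \left(O + 39\right) = \frac{1}{6 \left(-1\right)} \left(3 + 39\right) = \frac{1}{6} \left(-1\right) 42 = \left(- \frac{1}{6}\right) 42 = -7$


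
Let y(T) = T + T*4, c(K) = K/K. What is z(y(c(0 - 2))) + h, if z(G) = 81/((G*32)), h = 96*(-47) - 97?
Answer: -737359/160 ≈ -4608.5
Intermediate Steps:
c(K) = 1
h = -4609 (h = -4512 - 97 = -4609)
y(T) = 5*T (y(T) = T + 4*T = 5*T)
z(G) = 81/(32*G) (z(G) = 81/((32*G)) = 81*(1/(32*G)) = 81/(32*G))
z(y(c(0 - 2))) + h = 81/(32*((5*1))) - 4609 = (81/32)/5 - 4609 = (81/32)*(1/5) - 4609 = 81/160 - 4609 = -737359/160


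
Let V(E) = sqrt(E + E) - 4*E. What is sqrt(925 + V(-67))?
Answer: sqrt(1193 + I*sqrt(134)) ≈ 34.54 + 0.1676*I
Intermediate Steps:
V(E) = -4*E + sqrt(2)*sqrt(E) (V(E) = sqrt(2*E) - 4*E = sqrt(2)*sqrt(E) - 4*E = -4*E + sqrt(2)*sqrt(E))
sqrt(925 + V(-67)) = sqrt(925 + (-4*(-67) + sqrt(2)*sqrt(-67))) = sqrt(925 + (268 + sqrt(2)*(I*sqrt(67)))) = sqrt(925 + (268 + I*sqrt(134))) = sqrt(1193 + I*sqrt(134))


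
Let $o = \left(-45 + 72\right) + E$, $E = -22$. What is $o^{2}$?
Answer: $25$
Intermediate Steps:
$o = 5$ ($o = \left(-45 + 72\right) - 22 = 27 - 22 = 5$)
$o^{2} = 5^{2} = 25$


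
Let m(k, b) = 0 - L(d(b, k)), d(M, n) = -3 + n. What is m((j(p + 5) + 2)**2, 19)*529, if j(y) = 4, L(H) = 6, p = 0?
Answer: -3174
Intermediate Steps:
m(k, b) = -6 (m(k, b) = 0 - 1*6 = 0 - 6 = -6)
m((j(p + 5) + 2)**2, 19)*529 = -6*529 = -3174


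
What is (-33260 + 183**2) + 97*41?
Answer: 4206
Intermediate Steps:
(-33260 + 183**2) + 97*41 = (-33260 + 33489) + 3977 = 229 + 3977 = 4206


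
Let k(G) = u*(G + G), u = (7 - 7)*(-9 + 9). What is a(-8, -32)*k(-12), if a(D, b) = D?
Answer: 0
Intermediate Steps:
u = 0 (u = 0*0 = 0)
k(G) = 0 (k(G) = 0*(G + G) = 0*(2*G) = 0)
a(-8, -32)*k(-12) = -8*0 = 0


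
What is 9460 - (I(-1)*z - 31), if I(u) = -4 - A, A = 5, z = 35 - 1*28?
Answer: 9554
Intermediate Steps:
z = 7 (z = 35 - 28 = 7)
I(u) = -9 (I(u) = -4 - 1*5 = -4 - 5 = -9)
9460 - (I(-1)*z - 31) = 9460 - (-9*7 - 31) = 9460 - (-63 - 31) = 9460 - 1*(-94) = 9460 + 94 = 9554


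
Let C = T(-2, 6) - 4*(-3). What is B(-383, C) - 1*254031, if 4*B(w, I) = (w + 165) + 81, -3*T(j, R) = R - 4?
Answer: -1016261/4 ≈ -2.5407e+5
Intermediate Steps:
T(j, R) = 4/3 - R/3 (T(j, R) = -(R - 4)/3 = -(-4 + R)/3 = 4/3 - R/3)
C = 34/3 (C = (4/3 - ⅓*6) - 4*(-3) = (4/3 - 2) + 12 = -⅔ + 12 = 34/3 ≈ 11.333)
B(w, I) = 123/2 + w/4 (B(w, I) = ((w + 165) + 81)/4 = ((165 + w) + 81)/4 = (246 + w)/4 = 123/2 + w/4)
B(-383, C) - 1*254031 = (123/2 + (¼)*(-383)) - 1*254031 = (123/2 - 383/4) - 254031 = -137/4 - 254031 = -1016261/4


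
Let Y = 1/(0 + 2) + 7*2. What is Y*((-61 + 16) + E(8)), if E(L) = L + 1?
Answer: -522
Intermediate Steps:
E(L) = 1 + L
Y = 29/2 (Y = 1/2 + 14 = ½ + 14 = 29/2 ≈ 14.500)
Y*((-61 + 16) + E(8)) = 29*((-61 + 16) + (1 + 8))/2 = 29*(-45 + 9)/2 = (29/2)*(-36) = -522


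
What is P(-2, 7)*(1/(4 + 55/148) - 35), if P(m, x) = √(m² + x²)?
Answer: -22497*√53/647 ≈ -253.14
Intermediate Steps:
P(-2, 7)*(1/(4 + 55/148) - 35) = √((-2)² + 7²)*(1/(4 + 55/148) - 35) = √(4 + 49)*(1/(4 + 55*(1/148)) - 35) = √53*(1/(4 + 55/148) - 35) = √53*(1/(647/148) - 35) = √53*(148/647 - 35) = √53*(-22497/647) = -22497*√53/647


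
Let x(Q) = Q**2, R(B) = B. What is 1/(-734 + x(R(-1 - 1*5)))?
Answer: -1/698 ≈ -0.0014327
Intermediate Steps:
1/(-734 + x(R(-1 - 1*5))) = 1/(-734 + (-1 - 1*5)**2) = 1/(-734 + (-1 - 5)**2) = 1/(-734 + (-6)**2) = 1/(-734 + 36) = 1/(-698) = -1/698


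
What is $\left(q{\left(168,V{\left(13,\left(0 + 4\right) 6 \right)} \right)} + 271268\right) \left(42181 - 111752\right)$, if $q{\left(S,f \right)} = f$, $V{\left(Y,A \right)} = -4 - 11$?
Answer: $-18871342463$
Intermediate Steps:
$V{\left(Y,A \right)} = -15$ ($V{\left(Y,A \right)} = -4 - 11 = -15$)
$\left(q{\left(168,V{\left(13,\left(0 + 4\right) 6 \right)} \right)} + 271268\right) \left(42181 - 111752\right) = \left(-15 + 271268\right) \left(42181 - 111752\right) = 271253 \left(-69571\right) = -18871342463$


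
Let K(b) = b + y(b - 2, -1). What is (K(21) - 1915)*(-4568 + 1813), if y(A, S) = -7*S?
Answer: 5198685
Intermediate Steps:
K(b) = 7 + b (K(b) = b - 7*(-1) = b + 7 = 7 + b)
(K(21) - 1915)*(-4568 + 1813) = ((7 + 21) - 1915)*(-4568 + 1813) = (28 - 1915)*(-2755) = -1887*(-2755) = 5198685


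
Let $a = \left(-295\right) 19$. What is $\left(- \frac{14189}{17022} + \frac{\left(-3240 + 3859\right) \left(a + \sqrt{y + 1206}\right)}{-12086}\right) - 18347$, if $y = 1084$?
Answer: $- \frac{928900844722}{51431973} - \frac{619 \sqrt{2290}}{12086} \approx -18063.0$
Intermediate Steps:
$a = -5605$
$\left(- \frac{14189}{17022} + \frac{\left(-3240 + 3859\right) \left(a + \sqrt{y + 1206}\right)}{-12086}\right) - 18347 = \left(- \frac{14189}{17022} + \frac{\left(-3240 + 3859\right) \left(-5605 + \sqrt{1084 + 1206}\right)}{-12086}\right) - 18347 = \left(\left(-14189\right) \frac{1}{17022} + 619 \left(-5605 + \sqrt{2290}\right) \left(- \frac{1}{12086}\right)\right) - 18347 = \left(- \frac{14189}{17022} + \left(-3469495 + 619 \sqrt{2290}\right) \left(- \frac{1}{12086}\right)\right) - 18347 = \left(- \frac{14189}{17022} + \left(\frac{3469495}{12086} - \frac{619 \sqrt{2290}}{12086}\right)\right) - 18347 = \left(\frac{14721563909}{51431973} - \frac{619 \sqrt{2290}}{12086}\right) - 18347 = - \frac{928900844722}{51431973} - \frac{619 \sqrt{2290}}{12086}$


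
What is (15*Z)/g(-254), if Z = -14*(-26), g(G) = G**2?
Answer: 1365/16129 ≈ 0.084630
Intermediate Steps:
Z = 364
(15*Z)/g(-254) = (15*364)/((-254)**2) = 5460/64516 = 5460*(1/64516) = 1365/16129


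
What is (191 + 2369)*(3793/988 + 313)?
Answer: 200343680/247 ≈ 8.1111e+5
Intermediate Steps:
(191 + 2369)*(3793/988 + 313) = 2560*(3793*(1/988) + 313) = 2560*(3793/988 + 313) = 2560*(313037/988) = 200343680/247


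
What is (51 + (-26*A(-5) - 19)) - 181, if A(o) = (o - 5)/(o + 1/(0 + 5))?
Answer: -1219/6 ≈ -203.17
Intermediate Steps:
A(o) = (-5 + o)/(⅕ + o) (A(o) = (-5 + o)/(o + 1/5) = (-5 + o)/(o + ⅕) = (-5 + o)/(⅕ + o))
(51 + (-26*A(-5) - 19)) - 181 = (51 + (-130*(-5 - 5)/(1 + 5*(-5)) - 19)) - 181 = (51 + (-130*(-10)/(1 - 25) - 19)) - 181 = (51 + (-130*(-10)/(-24) - 19)) - 181 = (51 + (-130*(-1)*(-10)/24 - 19)) - 181 = (51 + (-26*25/12 - 19)) - 181 = (51 + (-325/6 - 19)) - 181 = (51 - 439/6) - 181 = -133/6 - 181 = -1219/6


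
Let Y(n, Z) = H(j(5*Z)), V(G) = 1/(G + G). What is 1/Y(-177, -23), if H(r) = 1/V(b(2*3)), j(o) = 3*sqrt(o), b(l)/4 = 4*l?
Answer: 1/192 ≈ 0.0052083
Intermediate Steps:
b(l) = 16*l (b(l) = 4*(4*l) = 16*l)
V(G) = 1/(2*G)
H(r) = 192 (H(r) = 1/(1/(2*((16*(2*3))))) = 1/(1/(2*((16*6)))) = 1/((1/2)/96) = 1/((1/2)*(1/96)) = 1/(1/192) = 192)
Y(n, Z) = 192
1/Y(-177, -23) = 1/192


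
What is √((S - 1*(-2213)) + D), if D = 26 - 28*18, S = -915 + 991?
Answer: √1811 ≈ 42.556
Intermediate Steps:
S = 76
D = -478 (D = 26 - 504 = -478)
√((S - 1*(-2213)) + D) = √((76 - 1*(-2213)) - 478) = √((76 + 2213) - 478) = √(2289 - 478) = √1811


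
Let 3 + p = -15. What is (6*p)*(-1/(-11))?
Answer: -108/11 ≈ -9.8182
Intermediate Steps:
p = -18 (p = -3 - 15 = -18)
(6*p)*(-1/(-11)) = (6*(-18))*(-1/(-11)) = -(-108)*(-1)/11 = -108*1/11 = -108/11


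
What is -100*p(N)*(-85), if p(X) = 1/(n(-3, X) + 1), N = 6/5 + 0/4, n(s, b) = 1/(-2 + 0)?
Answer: 17000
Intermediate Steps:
n(s, b) = -1/2 (n(s, b) = 1/(-2) = -1/2)
N = 6/5 (N = 6*(1/5) + 0*(1/4) = 6/5 + 0 = 6/5 ≈ 1.2000)
p(X) = 2 (p(X) = 1/(-1/2 + 1) = 1/(1/2) = 2)
-100*p(N)*(-85) = -100*2*(-85) = -200*(-85) = 17000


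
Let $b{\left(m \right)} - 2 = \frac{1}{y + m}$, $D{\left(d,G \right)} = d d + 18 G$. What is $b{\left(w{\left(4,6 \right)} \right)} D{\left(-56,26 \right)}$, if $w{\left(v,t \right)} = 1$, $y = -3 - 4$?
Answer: $\frac{19822}{3} \approx 6607.3$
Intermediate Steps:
$y = -7$
$D{\left(d,G \right)} = d^{2} + 18 G$
$b{\left(m \right)} = 2 + \frac{1}{-7 + m}$
$b{\left(w{\left(4,6 \right)} \right)} D{\left(-56,26 \right)} = \frac{-13 + 2 \cdot 1}{-7 + 1} \left(\left(-56\right)^{2} + 18 \cdot 26\right) = \frac{-13 + 2}{-6} \left(3136 + 468\right) = \left(- \frac{1}{6}\right) \left(-11\right) 3604 = \frac{11}{6} \cdot 3604 = \frac{19822}{3}$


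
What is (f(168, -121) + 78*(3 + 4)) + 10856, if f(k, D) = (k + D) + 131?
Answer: 11580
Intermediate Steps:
f(k, D) = 131 + D + k (f(k, D) = (D + k) + 131 = 131 + D + k)
(f(168, -121) + 78*(3 + 4)) + 10856 = ((131 - 121 + 168) + 78*(3 + 4)) + 10856 = (178 + 78*7) + 10856 = (178 + 546) + 10856 = 724 + 10856 = 11580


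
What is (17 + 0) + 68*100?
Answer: 6817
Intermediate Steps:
(17 + 0) + 68*100 = 17 + 6800 = 6817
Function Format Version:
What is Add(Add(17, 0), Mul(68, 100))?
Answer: 6817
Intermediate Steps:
Add(Add(17, 0), Mul(68, 100)) = Add(17, 6800) = 6817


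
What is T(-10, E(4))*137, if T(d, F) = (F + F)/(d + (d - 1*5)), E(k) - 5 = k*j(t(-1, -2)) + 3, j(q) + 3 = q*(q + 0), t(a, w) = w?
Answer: -3288/25 ≈ -131.52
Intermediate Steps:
j(q) = -3 + q**2 (j(q) = -3 + q*(q + 0) = -3 + q*q = -3 + q**2)
E(k) = 8 + k (E(k) = 5 + (k*(-3 + (-2)**2) + 3) = 5 + (k*(-3 + 4) + 3) = 5 + (k*1 + 3) = 5 + (k + 3) = 5 + (3 + k) = 8 + k)
T(d, F) = 2*F/(-5 + 2*d) (T(d, F) = (2*F)/(d + (d - 5)) = (2*F)/(d + (-5 + d)) = (2*F)/(-5 + 2*d) = 2*F/(-5 + 2*d))
T(-10, E(4))*137 = (2*(8 + 4)/(-5 + 2*(-10)))*137 = (2*12/(-5 - 20))*137 = (2*12/(-25))*137 = (2*12*(-1/25))*137 = -24/25*137 = -3288/25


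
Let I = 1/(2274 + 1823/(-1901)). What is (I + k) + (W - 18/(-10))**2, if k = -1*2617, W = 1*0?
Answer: -282354709019/108026275 ≈ -2613.8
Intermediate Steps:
W = 0
k = -2617
I = 1901/4321051 (I = 1/(2274 + 1823*(-1/1901)) = 1/(2274 - 1823/1901) = 1/(4321051/1901) = 1901/4321051 ≈ 0.00043994)
(I + k) + (W - 18/(-10))**2 = (1901/4321051 - 2617) + (0 - 18/(-10))**2 = -11308188566/4321051 + (0 - 18*(-1/10))**2 = -11308188566/4321051 + (0 + 9/5)**2 = -11308188566/4321051 + (9/5)**2 = -11308188566/4321051 + 81/25 = -282354709019/108026275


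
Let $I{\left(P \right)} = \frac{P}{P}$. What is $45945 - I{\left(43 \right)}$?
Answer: $45944$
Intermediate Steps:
$I{\left(P \right)} = 1$
$45945 - I{\left(43 \right)} = 45945 - 1 = 45944$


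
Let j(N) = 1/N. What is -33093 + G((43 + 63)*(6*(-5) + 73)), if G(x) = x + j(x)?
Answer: -130062529/4558 ≈ -28535.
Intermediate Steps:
G(x) = x + 1/x
-33093 + G((43 + 63)*(6*(-5) + 73)) = -33093 + ((43 + 63)*(6*(-5) + 73) + 1/((43 + 63)*(6*(-5) + 73))) = -33093 + (106*(-30 + 73) + 1/(106*(-30 + 73))) = -33093 + (106*43 + 1/(106*43)) = -33093 + (4558 + 1/4558) = -33093 + 20775365/4558 = -130062529/4558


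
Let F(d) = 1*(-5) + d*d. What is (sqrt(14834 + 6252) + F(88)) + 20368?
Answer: 28107 + sqrt(21086) ≈ 28252.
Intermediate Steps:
F(d) = -5 + d**2
(sqrt(14834 + 6252) + F(88)) + 20368 = (sqrt(14834 + 6252) + (-5 + 88**2)) + 20368 = (sqrt(21086) + (-5 + 7744)) + 20368 = (sqrt(21086) + 7739) + 20368 = (7739 + sqrt(21086)) + 20368 = 28107 + sqrt(21086)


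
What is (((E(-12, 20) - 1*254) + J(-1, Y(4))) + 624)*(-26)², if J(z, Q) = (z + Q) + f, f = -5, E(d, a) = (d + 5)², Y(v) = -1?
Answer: 278512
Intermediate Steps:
E(d, a) = (5 + d)²
J(z, Q) = -5 + Q + z (J(z, Q) = (z + Q) - 5 = (Q + z) - 5 = -5 + Q + z)
(((E(-12, 20) - 1*254) + J(-1, Y(4))) + 624)*(-26)² = ((((5 - 12)² - 1*254) + (-5 - 1 - 1)) + 624)*(-26)² = ((((-7)² - 254) - 7) + 624)*676 = (((49 - 254) - 7) + 624)*676 = ((-205 - 7) + 624)*676 = (-212 + 624)*676 = 412*676 = 278512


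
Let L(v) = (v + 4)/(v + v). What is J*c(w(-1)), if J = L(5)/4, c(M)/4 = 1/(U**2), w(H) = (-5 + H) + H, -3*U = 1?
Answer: 81/10 ≈ 8.1000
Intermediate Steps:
U = -1/3 (U = -1/3*1 = -1/3 ≈ -0.33333)
w(H) = -5 + 2*H
L(v) = (4 + v)/(2*v) (L(v) = (4 + v)/((2*v)) = (4 + v)*(1/(2*v)) = (4 + v)/(2*v))
c(M) = 36 (c(M) = 4/((-1/3)**2) = 4/(1/9) = 4*9 = 36)
J = 9/40 (J = ((1/2)*(4 + 5)/5)/4 = ((1/2)*(1/5)*9)*(1/4) = (9/10)*(1/4) = 9/40 ≈ 0.22500)
J*c(w(-1)) = (9/40)*36 = 81/10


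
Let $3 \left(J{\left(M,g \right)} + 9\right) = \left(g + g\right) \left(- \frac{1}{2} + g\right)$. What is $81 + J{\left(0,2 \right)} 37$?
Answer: $-178$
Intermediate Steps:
$J{\left(M,g \right)} = -9 + \frac{2 g \left(- \frac{1}{2} + g\right)}{3}$ ($J{\left(M,g \right)} = -9 + \frac{\left(g + g\right) \left(- \frac{1}{2} + g\right)}{3} = -9 + \frac{2 g \left(\left(-1\right) \frac{1}{2} + g\right)}{3} = -9 + \frac{2 g \left(- \frac{1}{2} + g\right)}{3}$)
$81 + J{\left(0,2 \right)} 37 = 81 + \left(-9 - \frac{2}{3} + \frac{2 \cdot 2^{2}}{3}\right) 37 = 81 + \left(-9 - \frac{2}{3} + \frac{2}{3} \cdot 4\right) 37 = 81 + \left(-9 - \frac{2}{3} + \frac{8}{3}\right) 37 = 81 - 259 = -178$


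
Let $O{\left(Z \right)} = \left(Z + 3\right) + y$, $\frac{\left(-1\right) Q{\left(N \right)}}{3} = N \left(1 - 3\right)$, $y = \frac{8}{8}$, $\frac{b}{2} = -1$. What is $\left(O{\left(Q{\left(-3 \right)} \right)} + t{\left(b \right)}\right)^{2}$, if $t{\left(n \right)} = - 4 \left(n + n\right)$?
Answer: $4$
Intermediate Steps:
$b = -2$ ($b = 2 \left(-1\right) = -2$)
$y = 1$ ($y = 8 \cdot \frac{1}{8} = 1$)
$Q{\left(N \right)} = 6 N$ ($Q{\left(N \right)} = - 3 N \left(1 - 3\right) = - 3 N \left(-2\right) = - 3 \left(- 2 N\right) = 6 N$)
$t{\left(n \right)} = - 8 n$ ($t{\left(n \right)} = - 4 \cdot 2 n = - 8 n$)
$O{\left(Z \right)} = 4 + Z$ ($O{\left(Z \right)} = \left(Z + 3\right) + 1 = \left(3 + Z\right) + 1 = 4 + Z$)
$\left(O{\left(Q{\left(-3 \right)} \right)} + t{\left(b \right)}\right)^{2} = \left(\left(4 + 6 \left(-3\right)\right) - -16\right)^{2} = \left(\left(4 - 18\right) + 16\right)^{2} = \left(-14 + 16\right)^{2} = 2^{2} = 4$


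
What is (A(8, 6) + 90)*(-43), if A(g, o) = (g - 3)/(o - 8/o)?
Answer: -54825/14 ≈ -3916.1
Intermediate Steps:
A(g, o) = (-3 + g)/(o - 8/o)
(A(8, 6) + 90)*(-43) = (6*(-3 + 8)/(-8 + 6²) + 90)*(-43) = (6*5/(-8 + 36) + 90)*(-43) = (6*5/28 + 90)*(-43) = (6*(1/28)*5 + 90)*(-43) = (15/14 + 90)*(-43) = (1275/14)*(-43) = -54825/14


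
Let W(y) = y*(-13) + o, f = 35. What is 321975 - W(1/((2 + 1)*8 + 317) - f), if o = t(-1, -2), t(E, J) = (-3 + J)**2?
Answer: 109629808/341 ≈ 3.2150e+5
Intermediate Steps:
o = 25 (o = (-3 - 2)**2 = (-5)**2 = 25)
W(y) = 25 - 13*y (W(y) = y*(-13) + 25 = -13*y + 25 = 25 - 13*y)
321975 - W(1/((2 + 1)*8 + 317) - f) = 321975 - (25 - 13*(1/((2 + 1)*8 + 317) - 1*35)) = 321975 - (25 - 13*(1/(3*8 + 317) - 35)) = 321975 - (25 - 13*(1/(24 + 317) - 35)) = 321975 - (25 - 13*(1/341 - 35)) = 321975 - (25 - 13*(-11934/341)) = 321975 - (25 + 155142/341) = 321975 - 1*163667/341 = 321975 - 163667/341 = 109629808/341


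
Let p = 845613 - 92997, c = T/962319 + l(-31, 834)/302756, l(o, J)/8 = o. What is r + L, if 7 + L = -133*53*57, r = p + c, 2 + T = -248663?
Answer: 25552353057618493/72836962791 ≈ 3.5082e+5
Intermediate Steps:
T = -248665 (T = -2 - 248663 = -248665)
l(o, J) = 8*o
c = -18880868963/72836962791 (c = -248665/962319 + (8*(-31))/302756 = -248665*1/962319 - 248*1/302756 = -248665/962319 - 62/75689 = -18880868963/72836962791 ≈ -0.25922)
p = 752616
r = 54818244707042293/72836962791 (r = 752616 - 18880868963/72836962791 = 54818244707042293/72836962791 ≈ 7.5262e+5)
L = -401800 (L = -7 - 133*53*57 = -7 - 7049*57 = -7 - 401793 = -401800)
r + L = 54818244707042293/72836962791 - 401800 = 25552353057618493/72836962791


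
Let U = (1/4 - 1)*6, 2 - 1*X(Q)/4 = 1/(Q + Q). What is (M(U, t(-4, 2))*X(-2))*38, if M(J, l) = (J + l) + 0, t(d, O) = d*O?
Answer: -4275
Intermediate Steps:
X(Q) = 8 - 2/Q (X(Q) = 8 - 4/(Q + Q) = 8 - 4*1/(2*Q) = 8 - 2/Q)
t(d, O) = O*d
U = -9/2 (U = (¼ - 1)*6 = -¾*6 = -9/2 ≈ -4.5000)
M(J, l) = J + l
(M(U, t(-4, 2))*X(-2))*38 = ((-9/2 + 2*(-4))*(8 - 2/(-2)))*38 = ((-9/2 - 8)*(8 - 2*(-½)))*38 = -25*(8 + 1)/2*38 = -25/2*9*38 = -225/2*38 = -4275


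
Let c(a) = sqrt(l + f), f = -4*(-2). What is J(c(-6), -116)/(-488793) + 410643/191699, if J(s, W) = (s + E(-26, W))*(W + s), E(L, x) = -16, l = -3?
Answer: 200362672060/93701129307 + 44*sqrt(5)/162931 ≈ 2.1389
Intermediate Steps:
f = 8
c(a) = sqrt(5) (c(a) = sqrt(-3 + 8) = sqrt(5))
J(s, W) = (-16 + s)*(W + s) (J(s, W) = (s - 16)*(W + s) = (-16 + s)*(W + s))
J(c(-6), -116)/(-488793) + 410643/191699 = ((sqrt(5))**2 - 16*(-116) - 16*sqrt(5) - 116*sqrt(5))/(-488793) + 410643/191699 = (5 + 1856 - 16*sqrt(5) - 116*sqrt(5))*(-1/488793) + 410643*(1/191699) = (1861 - 132*sqrt(5))*(-1/488793) + 410643/191699 = (-1861/488793 + 44*sqrt(5)/162931) + 410643/191699 = 200362672060/93701129307 + 44*sqrt(5)/162931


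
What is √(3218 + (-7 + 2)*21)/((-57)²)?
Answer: √3113/3249 ≈ 0.017173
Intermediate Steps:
√(3218 + (-7 + 2)*21)/((-57)²) = √(3218 - 5*21)/3249 = √(3218 - 105)*(1/3249) = √3113*(1/3249) = √3113/3249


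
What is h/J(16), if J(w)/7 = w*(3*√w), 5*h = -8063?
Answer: -8063/6720 ≈ -1.1999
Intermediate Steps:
h = -8063/5 (h = (⅕)*(-8063) = -8063/5 ≈ -1612.6)
J(w) = 21*w^(3/2) (J(w) = 7*(w*(3*√w)) = 7*(3*w^(3/2)) = 21*w^(3/2))
h/J(16) = -8063/(5*(21*16^(3/2))) = -8063/(5*(21*64)) = -8063/5/1344 = -8063/5*1/1344 = -8063/6720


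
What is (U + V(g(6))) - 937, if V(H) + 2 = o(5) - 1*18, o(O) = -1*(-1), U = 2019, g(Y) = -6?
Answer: 1063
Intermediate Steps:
o(O) = 1
V(H) = -19 (V(H) = -2 + (1 - 1*18) = -2 + (1 - 18) = -2 - 17 = -19)
(U + V(g(6))) - 937 = (2019 - 19) - 937 = 2000 - 937 = 1063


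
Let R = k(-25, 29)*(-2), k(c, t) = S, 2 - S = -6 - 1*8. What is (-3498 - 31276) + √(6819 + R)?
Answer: -34774 + √6787 ≈ -34692.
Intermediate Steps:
S = 16 (S = 2 - (-6 - 1*8) = 2 - (-6 - 8) = 2 - 1*(-14) = 2 + 14 = 16)
k(c, t) = 16
R = -32 (R = 16*(-2) = -32)
(-3498 - 31276) + √(6819 + R) = (-3498 - 31276) + √(6819 - 32) = -34774 + √6787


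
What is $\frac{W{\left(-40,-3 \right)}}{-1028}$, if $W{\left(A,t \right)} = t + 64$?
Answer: $- \frac{61}{1028} \approx -0.059339$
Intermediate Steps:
$W{\left(A,t \right)} = 64 + t$
$\frac{W{\left(-40,-3 \right)}}{-1028} = \frac{64 - 3}{-1028} = 61 \left(- \frac{1}{1028}\right) = - \frac{61}{1028}$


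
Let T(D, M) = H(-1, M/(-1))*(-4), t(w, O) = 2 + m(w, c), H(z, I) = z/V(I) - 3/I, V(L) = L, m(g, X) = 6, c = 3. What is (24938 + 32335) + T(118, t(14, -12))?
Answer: 57271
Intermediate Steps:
H(z, I) = -3/I + z/I (H(z, I) = z/I - 3/I = -3/I + z/I)
t(w, O) = 8 (t(w, O) = 2 + 6 = 8)
T(D, M) = -16/M (T(D, M) = ((-3 - 1)/((M/(-1))))*(-4) = (-4/(M*(-1)))*(-4) = (-4/(-M))*(-4) = (-1/M*(-4))*(-4) = (4/M)*(-4) = -16/M)
(24938 + 32335) + T(118, t(14, -12)) = (24938 + 32335) - 16/8 = 57273 - 16*⅛ = 57273 - 2 = 57271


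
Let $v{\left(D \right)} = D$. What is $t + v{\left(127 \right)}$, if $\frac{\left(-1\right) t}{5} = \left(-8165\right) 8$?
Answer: $326727$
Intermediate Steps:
$t = 326600$ ($t = - 5 \left(\left(-8165\right) 8\right) = \left(-5\right) \left(-65320\right) = 326600$)
$t + v{\left(127 \right)} = 326600 + 127 = 326727$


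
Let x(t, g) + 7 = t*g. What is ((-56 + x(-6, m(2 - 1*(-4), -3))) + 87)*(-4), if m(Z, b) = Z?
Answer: 48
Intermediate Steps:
x(t, g) = -7 + g*t (x(t, g) = -7 + t*g = -7 + g*t)
((-56 + x(-6, m(2 - 1*(-4), -3))) + 87)*(-4) = ((-56 + (-7 + (2 - 1*(-4))*(-6))) + 87)*(-4) = ((-56 + (-7 + (2 + 4)*(-6))) + 87)*(-4) = ((-56 + (-7 + 6*(-6))) + 87)*(-4) = ((-56 + (-7 - 36)) + 87)*(-4) = ((-56 - 43) + 87)*(-4) = (-99 + 87)*(-4) = -12*(-4) = 48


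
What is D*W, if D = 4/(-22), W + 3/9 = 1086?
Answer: -6514/33 ≈ -197.39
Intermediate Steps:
W = 3257/3 (W = -⅓ + 1086 = 3257/3 ≈ 1085.7)
D = -2/11 (D = 4*(-1/22) = -2/11 ≈ -0.18182)
D*W = -2/11*3257/3 = -6514/33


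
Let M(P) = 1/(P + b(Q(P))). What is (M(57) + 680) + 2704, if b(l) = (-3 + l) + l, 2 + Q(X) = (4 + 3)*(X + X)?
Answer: 5570065/1646 ≈ 3384.0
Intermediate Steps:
Q(X) = -2 + 14*X (Q(X) = -2 + (4 + 3)*(X + X) = -2 + 7*(2*X) = -2 + 14*X)
b(l) = -3 + 2*l
M(P) = 1/(-7 + 29*P) (M(P) = 1/(P + (-3 + 2*(-2 + 14*P))) = 1/(P + (-3 + (-4 + 28*P))) = 1/(P + (-7 + 28*P)) = 1/(-7 + 29*P))
(M(57) + 680) + 2704 = (1/(-7 + 29*57) + 680) + 2704 = (1/(-7 + 1653) + 680) + 2704 = (1/1646 + 680) + 2704 = 1119281/1646 + 2704 = 5570065/1646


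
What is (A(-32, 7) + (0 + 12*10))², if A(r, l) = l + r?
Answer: 9025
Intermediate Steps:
(A(-32, 7) + (0 + 12*10))² = ((7 - 32) + (0 + 12*10))² = (-25 + (0 + 120))² = (-25 + 120)² = 95² = 9025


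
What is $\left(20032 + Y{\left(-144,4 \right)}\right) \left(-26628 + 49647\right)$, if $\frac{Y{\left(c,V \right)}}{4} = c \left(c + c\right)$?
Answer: $4279692480$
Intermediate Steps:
$Y{\left(c,V \right)} = 8 c^{2}$ ($Y{\left(c,V \right)} = 4 c \left(c + c\right) = 4 c 2 c = 4 \cdot 2 c^{2} = 8 c^{2}$)
$\left(20032 + Y{\left(-144,4 \right)}\right) \left(-26628 + 49647\right) = \left(20032 + 8 \left(-144\right)^{2}\right) \left(-26628 + 49647\right) = \left(20032 + 8 \cdot 20736\right) 23019 = \left(20032 + 165888\right) 23019 = 185920 \cdot 23019 = 4279692480$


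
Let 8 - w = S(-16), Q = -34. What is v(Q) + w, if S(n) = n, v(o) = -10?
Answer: 14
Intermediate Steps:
w = 24 (w = 8 - 1*(-16) = 8 + 16 = 24)
v(Q) + w = -10 + 24 = 14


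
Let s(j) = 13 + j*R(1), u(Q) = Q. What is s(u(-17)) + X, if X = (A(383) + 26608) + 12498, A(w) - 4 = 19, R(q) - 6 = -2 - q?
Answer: 39091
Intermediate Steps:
R(q) = 4 - q (R(q) = 6 + (-2 - q) = 4 - q)
A(w) = 23 (A(w) = 4 + 19 = 23)
s(j) = 13 + 3*j (s(j) = 13 + j*(4 - 1*1) = 13 + j*(4 - 1) = 13 + j*3 = 13 + 3*j)
X = 39129 (X = (23 + 26608) + 12498 = 26631 + 12498 = 39129)
s(u(-17)) + X = (13 + 3*(-17)) + 39129 = (13 - 51) + 39129 = -38 + 39129 = 39091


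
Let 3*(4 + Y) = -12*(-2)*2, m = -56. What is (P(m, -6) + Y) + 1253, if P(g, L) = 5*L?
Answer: 1235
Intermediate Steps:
Y = 12 (Y = -4 + (-12*(-2)*2)/3 = -4 + (24*2)/3 = -4 + (⅓)*48 = -4 + 16 = 12)
(P(m, -6) + Y) + 1253 = (5*(-6) + 12) + 1253 = (-30 + 12) + 1253 = -18 + 1253 = 1235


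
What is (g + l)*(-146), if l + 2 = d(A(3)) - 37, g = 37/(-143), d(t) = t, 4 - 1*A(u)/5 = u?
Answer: 715254/143 ≈ 5001.8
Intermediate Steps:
A(u) = 20 - 5*u
g = -37/143 (g = 37*(-1/143) = -37/143 ≈ -0.25874)
l = -34 (l = -2 + ((20 - 5*3) - 37) = -2 + ((20 - 15) - 37) = -2 + (5 - 37) = -2 - 32 = -34)
(g + l)*(-146) = (-37/143 - 34)*(-146) = -4899/143*(-146) = 715254/143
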